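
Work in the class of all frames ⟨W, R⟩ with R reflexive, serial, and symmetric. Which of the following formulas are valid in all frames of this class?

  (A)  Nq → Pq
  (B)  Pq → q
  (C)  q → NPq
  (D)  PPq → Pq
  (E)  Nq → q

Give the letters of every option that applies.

(A) Nq → Pq (axiom D) characterises the serial frames. Every such R is serial — valid.
(B) Pq → q (the converse of T) corresponds to R being a subset of the identity. Such an R need not be a subset of the identity, so not valid.
(C) q → NPq is axiom B; it is valid on a frame exactly when R is symmetric. Every such R is symmetric, so valid.
(D) PPq → Pq is the dual of axiom 4, which corresponds to transitivity. Such an R need not be transitive — not valid.
(E) Nq → q (axiom T) characterises the reflexive frames. Every such R is reflexive — valid.

A, C, E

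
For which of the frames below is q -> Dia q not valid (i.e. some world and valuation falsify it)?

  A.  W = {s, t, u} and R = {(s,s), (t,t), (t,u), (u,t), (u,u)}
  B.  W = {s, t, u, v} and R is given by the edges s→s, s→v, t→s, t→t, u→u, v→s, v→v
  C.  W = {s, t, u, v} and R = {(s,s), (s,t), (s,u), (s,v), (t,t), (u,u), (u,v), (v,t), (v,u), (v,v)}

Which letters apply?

The schema q -> Dia q is the dual of axiom T; it is valid on a frame iff R is reflexive.
(A) R is reflexive (each world relates to itself), so the schema is valid here.
(B) R is reflexive (each world relates to itself), so the schema is valid here.
(C) R is reflexive (each world relates to itself), so the schema is valid here.

none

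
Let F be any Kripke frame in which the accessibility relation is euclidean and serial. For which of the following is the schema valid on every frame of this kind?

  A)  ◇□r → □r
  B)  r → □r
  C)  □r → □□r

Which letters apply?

A

(A) ◇□r → □r (the dual of axiom 5) characterises the euclidean frames. Every such R is euclidean — valid.
(B) r → □r is valid only on frames where every R-edge is a self-loop. Such an R need not be a subset of the identity — not valid.
(C) □r → □□r is axiom 4, which corresponds to transitivity. Such an R need not be transitive — not valid.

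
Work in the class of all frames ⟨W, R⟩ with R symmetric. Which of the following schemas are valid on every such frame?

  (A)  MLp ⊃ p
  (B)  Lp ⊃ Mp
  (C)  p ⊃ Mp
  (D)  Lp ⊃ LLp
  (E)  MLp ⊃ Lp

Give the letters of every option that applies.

(A) MLp ⊃ p is the dual of axiom B, which corresponds to symmetry. Every such R is symmetric — valid.
(B) Lp ⊃ Mp is axiom D, which corresponds to seriality. Such an R need not be serial — not valid.
(C) the dual of axiom T: valid iff R is reflexive. Such an R need not be reflexive — not valid.
(D) Lp ⊃ LLp is axiom 4; it is valid on a frame exactly when R is transitive. Such an R need not be transitive, so not valid.
(E) MLp ⊃ Lp is the dual of axiom 5; it is valid on a frame exactly when R is euclidean. Such an R need not be euclidean, so not valid.

A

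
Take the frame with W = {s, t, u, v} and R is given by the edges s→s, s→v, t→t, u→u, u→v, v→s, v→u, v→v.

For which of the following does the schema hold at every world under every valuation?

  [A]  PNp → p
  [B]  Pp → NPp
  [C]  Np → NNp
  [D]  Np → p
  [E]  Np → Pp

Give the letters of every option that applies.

R is reflexive: each world relates to itself.
R is symmetric: every R-edge is matched by its reverse.
R is not transitive: s R v and v R u but not s R u.
R is not euclidean: v R s and v R u but not s R u.
R is serial: every world has an R-successor.
(A) PNp → p is the dual of axiom B, which corresponds to symmetry. R is symmetric — valid.
(B) Pp → NPp is axiom 5, which corresponds to the euclidean property. R is not euclidean — not valid.
(C) Np → NNp (axiom 4) characterises the transitive frames. R is not transitive — not valid.
(D) Np → p is axiom T; it is valid on a frame exactly when R is reflexive. R is reflexive, so valid.
(E) Np → Pp is axiom D; it is valid on a frame exactly when R is serial. R is serial, so valid.

A, D, E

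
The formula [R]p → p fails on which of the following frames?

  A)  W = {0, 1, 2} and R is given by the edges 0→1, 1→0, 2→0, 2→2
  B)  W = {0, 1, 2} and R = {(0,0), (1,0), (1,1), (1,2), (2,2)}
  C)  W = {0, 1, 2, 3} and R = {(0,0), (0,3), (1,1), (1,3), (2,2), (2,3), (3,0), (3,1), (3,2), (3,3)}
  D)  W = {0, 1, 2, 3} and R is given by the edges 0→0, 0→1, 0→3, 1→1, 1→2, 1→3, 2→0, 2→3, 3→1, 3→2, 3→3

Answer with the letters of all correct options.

A, D

The schema [R]p → p is axiom T; it is valid on a frame iff R is reflexive.
(A) R is not reflexive (not 0 R 0), so the schema fails here.
(B) R is reflexive (each world relates to itself), so the schema is valid here.
(C) R is reflexive (each world relates to itself), so the schema is valid here.
(D) R is not reflexive (not 2 R 2), so the schema fails here.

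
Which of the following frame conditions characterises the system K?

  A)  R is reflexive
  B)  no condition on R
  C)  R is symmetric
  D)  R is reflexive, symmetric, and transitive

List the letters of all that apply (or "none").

(A) this class determines T (= KT), not K.
(B) K is sound and complete for exactly this class.
(C) this class determines KB, not K.
(D) this class determines S5, not K.

B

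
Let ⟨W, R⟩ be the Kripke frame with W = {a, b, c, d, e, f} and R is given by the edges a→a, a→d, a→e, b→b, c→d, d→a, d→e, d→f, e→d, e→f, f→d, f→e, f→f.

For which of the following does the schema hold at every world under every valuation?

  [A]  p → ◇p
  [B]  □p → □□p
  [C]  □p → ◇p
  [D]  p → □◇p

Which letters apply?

R is not reflexive: not c R c.
R is not symmetric: a R e but not e R a.
R is not transitive: a R d and d R f but not a R f.
R is serial: every world has an R-successor.
(A) p → ◇p (the dual of axiom T) characterises the reflexive frames. R is not reflexive — not valid.
(B) □p → □□p is axiom 4, which corresponds to transitivity. R is not transitive — not valid.
(C) □p → ◇p (axiom D) characterises the serial frames. R is serial — valid.
(D) p → □◇p (axiom B) characterises the symmetric frames. R is not symmetric — not valid.

C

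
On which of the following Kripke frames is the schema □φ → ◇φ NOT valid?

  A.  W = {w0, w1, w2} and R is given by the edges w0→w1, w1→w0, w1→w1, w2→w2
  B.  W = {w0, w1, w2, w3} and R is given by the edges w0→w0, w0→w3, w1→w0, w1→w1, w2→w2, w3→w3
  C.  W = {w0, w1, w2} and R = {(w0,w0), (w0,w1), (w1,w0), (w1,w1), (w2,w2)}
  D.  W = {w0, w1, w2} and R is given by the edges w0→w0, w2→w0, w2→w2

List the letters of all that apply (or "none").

The schema □φ → ◇φ is axiom D; it is valid on a frame iff R is serial.
(A) R is serial (every world has an R-successor), so the schema is valid here.
(B) R is serial (every world has an R-successor), so the schema is valid here.
(C) R is serial (every world has an R-successor), so the schema is valid here.
(D) R is not serial (w1 has no R-successor), so the schema fails here.

D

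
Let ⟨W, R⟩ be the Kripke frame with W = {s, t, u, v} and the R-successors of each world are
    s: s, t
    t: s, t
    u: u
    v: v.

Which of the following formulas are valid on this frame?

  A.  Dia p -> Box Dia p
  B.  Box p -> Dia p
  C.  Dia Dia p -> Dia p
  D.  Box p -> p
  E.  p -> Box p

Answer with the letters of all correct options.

R is reflexive: each world relates to itself.
R is transitive: R is closed under composition.
R is euclidean: any two R-successors of the same world are R-related.
R is serial: every world has an R-successor.
R is not a subset of the identity: s R t with s ≠ t.
(A) Dia p -> Box Dia p is axiom 5, which corresponds to the euclidean property. R is euclidean — valid.
(B) Box p -> Dia p is axiom D, which corresponds to seriality. R is serial — valid.
(C) the dual of axiom 4: valid iff R is transitive. R is transitive — valid.
(D) axiom T: valid iff R is reflexive. R is reflexive — valid.
(E) p -> Box p (equivalent to ◇p→p) corresponds to R being a subset of the identity. Here R ⊄ identity, so not valid.

A, B, C, D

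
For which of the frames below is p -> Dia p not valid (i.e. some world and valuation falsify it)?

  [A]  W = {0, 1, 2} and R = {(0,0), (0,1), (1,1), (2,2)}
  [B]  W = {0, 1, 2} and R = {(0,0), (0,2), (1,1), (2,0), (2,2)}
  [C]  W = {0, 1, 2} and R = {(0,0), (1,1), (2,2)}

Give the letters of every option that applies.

none

The schema p -> Dia p is the dual of axiom T; it is valid on a frame iff R is reflexive.
(A) R is reflexive (each world relates to itself), so the schema is valid here.
(B) R is reflexive (each world relates to itself), so the schema is valid here.
(C) R is reflexive (each world relates to itself), so the schema is valid here.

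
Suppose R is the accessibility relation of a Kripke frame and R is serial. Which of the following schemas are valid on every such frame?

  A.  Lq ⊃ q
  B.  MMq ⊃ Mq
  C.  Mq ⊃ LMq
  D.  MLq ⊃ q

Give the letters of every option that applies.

none

(A) Lq ⊃ q (axiom T) characterises the reflexive frames. Such an R need not be reflexive — not valid.
(B) MMq ⊃ Mq is the dual of axiom 4, which corresponds to transitivity. Such an R need not be transitive — not valid.
(C) Mq ⊃ LMq is axiom 5; it is valid on a frame exactly when R is euclidean. Such an R need not be euclidean, so not valid.
(D) MLq ⊃ q is the dual of axiom B, which corresponds to symmetry. Such an R need not be symmetric — not valid.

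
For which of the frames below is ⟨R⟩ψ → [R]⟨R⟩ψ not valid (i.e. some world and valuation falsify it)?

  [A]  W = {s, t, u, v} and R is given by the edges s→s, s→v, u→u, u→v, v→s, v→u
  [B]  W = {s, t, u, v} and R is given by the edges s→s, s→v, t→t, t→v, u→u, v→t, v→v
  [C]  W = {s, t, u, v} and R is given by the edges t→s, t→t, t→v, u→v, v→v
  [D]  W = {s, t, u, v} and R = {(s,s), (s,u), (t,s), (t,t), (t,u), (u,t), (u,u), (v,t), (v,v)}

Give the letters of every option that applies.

The schema ⟨R⟩ψ → [R]⟨R⟩ψ is axiom 5; it is valid on a frame iff R is euclidean.
(A) R is not euclidean (v R s and v R u but not s R u), so the schema fails here.
(B) R is not euclidean (s R v and s R s but not v R s), so the schema fails here.
(C) R is not euclidean (t R s and t R t but not s R t), so the schema fails here.
(D) R is not euclidean (s R u and s R s but not u R s), so the schema fails here.

A, B, C, D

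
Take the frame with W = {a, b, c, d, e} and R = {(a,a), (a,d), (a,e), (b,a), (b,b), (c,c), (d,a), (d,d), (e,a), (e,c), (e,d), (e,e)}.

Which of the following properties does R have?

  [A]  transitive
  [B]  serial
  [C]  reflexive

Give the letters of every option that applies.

B, C

(A) not transitive: a R e and e R c but not a R c.
(B) serial: every world has an R-successor.
(C) reflexive: each world relates to itself.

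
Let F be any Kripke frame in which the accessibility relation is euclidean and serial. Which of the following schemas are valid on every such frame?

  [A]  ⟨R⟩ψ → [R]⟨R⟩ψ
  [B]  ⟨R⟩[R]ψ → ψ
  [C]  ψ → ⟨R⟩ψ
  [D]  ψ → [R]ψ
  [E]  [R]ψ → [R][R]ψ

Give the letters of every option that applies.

A

(A) ⟨R⟩ψ → [R]⟨R⟩ψ (axiom 5) characterises the euclidean frames. Every such R is euclidean — valid.
(B) the dual of axiom B: valid iff R is symmetric. Such an R need not be symmetric — not valid.
(C) ψ → ⟨R⟩ψ is the dual of axiom T, which corresponds to reflexivity. Such an R need not be reflexive — not valid.
(D) ψ → [R]ψ is equivalent to ◇p→p; it holds exactly when R ⊆ identity. Such an R need not be a subset of the identity — not valid.
(E) [R]ψ → [R][R]ψ is axiom 4; it is valid on a frame exactly when R is transitive. Such an R need not be transitive, so not valid.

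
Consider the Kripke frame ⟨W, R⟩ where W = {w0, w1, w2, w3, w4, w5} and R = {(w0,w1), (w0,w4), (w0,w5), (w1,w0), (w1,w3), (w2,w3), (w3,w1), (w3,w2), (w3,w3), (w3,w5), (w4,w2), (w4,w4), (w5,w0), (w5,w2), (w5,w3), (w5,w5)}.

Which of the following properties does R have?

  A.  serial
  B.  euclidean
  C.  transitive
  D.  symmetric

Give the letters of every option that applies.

A

(A) serial: every world has an R-successor.
(B) not euclidean: w0 R w1 and w0 R w4 but not w1 R w4.
(C) not transitive: w0 R w1 and w1 R w0 but not w0 R w0.
(D) not symmetric: w0 R w4 but not w4 R w0.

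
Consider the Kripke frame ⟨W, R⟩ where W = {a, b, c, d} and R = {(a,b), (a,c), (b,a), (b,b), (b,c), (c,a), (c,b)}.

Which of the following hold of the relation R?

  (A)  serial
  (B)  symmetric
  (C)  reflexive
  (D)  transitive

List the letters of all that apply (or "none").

B

(A) not serial: d has no R-successor.
(B) symmetric: every R-edge is matched by its reverse.
(C) not reflexive: not a R a.
(D) not transitive: a R b and b R a but not a R a.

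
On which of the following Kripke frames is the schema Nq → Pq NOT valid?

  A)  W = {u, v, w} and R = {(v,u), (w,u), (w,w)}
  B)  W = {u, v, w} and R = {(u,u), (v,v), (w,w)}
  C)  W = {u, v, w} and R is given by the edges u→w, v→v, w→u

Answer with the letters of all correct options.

The schema Nq → Pq is axiom D; it is valid on a frame iff R is serial.
(A) R is not serial (u has no R-successor), so the schema fails here.
(B) R is serial (every world has an R-successor), so the schema is valid here.
(C) R is serial (every world has an R-successor), so the schema is valid here.

A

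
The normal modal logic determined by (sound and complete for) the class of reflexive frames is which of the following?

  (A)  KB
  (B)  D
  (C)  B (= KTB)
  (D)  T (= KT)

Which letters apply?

(A) KB is determined by the class of symmetric frames.
(B) D is determined by the class of serial frames.
(C) B (= KTB) is determined by the class of reflexive and symmetric frames.
(D) T (= KT) is determined by exactly this class.

D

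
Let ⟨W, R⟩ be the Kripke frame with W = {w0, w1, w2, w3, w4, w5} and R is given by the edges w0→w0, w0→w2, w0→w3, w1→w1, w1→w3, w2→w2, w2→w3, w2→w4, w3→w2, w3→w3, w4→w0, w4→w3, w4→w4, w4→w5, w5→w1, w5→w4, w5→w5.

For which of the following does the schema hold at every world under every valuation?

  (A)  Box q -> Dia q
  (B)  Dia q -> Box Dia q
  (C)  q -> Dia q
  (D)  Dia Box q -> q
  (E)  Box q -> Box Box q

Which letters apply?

R is reflexive: each world relates to itself.
R is not symmetric: w0 R w2 but not w2 R w0.
R is not transitive: w0 R w2 and w2 R w4 but not w0 R w4.
R is not euclidean: w0 R w2 and w0 R w0 but not w2 R w0.
R is serial: every world has an R-successor.
(A) axiom D: valid iff R is serial. R is serial — valid.
(B) axiom 5: valid iff R is euclidean. R is not euclidean — not valid.
(C) q -> Dia q (the dual of axiom T) characterises the reflexive frames. R is reflexive — valid.
(D) the dual of axiom B: valid iff R is symmetric. R is not symmetric — not valid.
(E) Box q -> Box Box q is axiom 4, which corresponds to transitivity. R is not transitive — not valid.

A, C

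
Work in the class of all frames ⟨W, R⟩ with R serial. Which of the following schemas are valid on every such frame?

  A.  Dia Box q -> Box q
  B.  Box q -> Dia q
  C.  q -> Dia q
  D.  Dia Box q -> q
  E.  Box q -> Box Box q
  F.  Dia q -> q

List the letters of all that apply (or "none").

(A) the dual of axiom 5: valid iff R is euclidean. Such an R need not be euclidean — not valid.
(B) Box q -> Dia q (axiom D) characterises the serial frames. Every such R is serial — valid.
(C) q -> Dia q (the dual of axiom T) characterises the reflexive frames. Such an R need not be reflexive — not valid.
(D) the dual of axiom B: valid iff R is symmetric. Such an R need not be symmetric — not valid.
(E) axiom 4: valid iff R is transitive. Such an R need not be transitive — not valid.
(F) Dia q -> q (the converse of T) corresponds to R being a subset of the identity. Such an R need not be a subset of the identity, so not valid.

B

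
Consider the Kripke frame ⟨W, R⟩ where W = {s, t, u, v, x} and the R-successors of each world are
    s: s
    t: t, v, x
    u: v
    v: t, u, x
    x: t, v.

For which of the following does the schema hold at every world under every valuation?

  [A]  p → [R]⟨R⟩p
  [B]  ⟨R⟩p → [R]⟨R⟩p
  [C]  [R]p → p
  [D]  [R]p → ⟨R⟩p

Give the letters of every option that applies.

A, D

R is not reflexive: not u R u.
R is symmetric: every R-edge is matched by its reverse.
R is not euclidean: v R t and v R u but not t R u.
R is serial: every world has an R-successor.
(A) p → [R]⟨R⟩p (axiom B) characterises the symmetric frames. R is symmetric — valid.
(B) axiom 5: valid iff R is euclidean. R is not euclidean — not valid.
(C) [R]p → p is axiom T, which corresponds to reflexivity. R is not reflexive — not valid.
(D) [R]p → ⟨R⟩p is axiom D, which corresponds to seriality. R is serial — valid.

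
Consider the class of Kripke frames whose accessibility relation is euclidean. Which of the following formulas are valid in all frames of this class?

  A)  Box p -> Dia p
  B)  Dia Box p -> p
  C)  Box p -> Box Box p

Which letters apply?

(A) axiom D: valid iff R is serial. Such an R need not be serial — not valid.
(B) the dual of axiom B: valid iff R is symmetric. Such an R need not be symmetric — not valid.
(C) Box p -> Box Box p (axiom 4) characterises the transitive frames. Such an R need not be transitive — not valid.

none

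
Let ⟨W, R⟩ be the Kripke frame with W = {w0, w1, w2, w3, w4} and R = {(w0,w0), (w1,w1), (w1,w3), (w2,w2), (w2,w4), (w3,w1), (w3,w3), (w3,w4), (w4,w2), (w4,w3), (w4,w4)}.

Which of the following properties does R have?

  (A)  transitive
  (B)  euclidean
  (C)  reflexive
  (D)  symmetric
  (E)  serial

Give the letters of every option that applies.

C, D, E

(A) not transitive: w1 R w3 and w3 R w4 but not w1 R w4.
(B) not euclidean: w3 R w1 and w3 R w4 but not w1 R w4.
(C) reflexive: each world relates to itself.
(D) symmetric: every R-edge is matched by its reverse.
(E) serial: every world has an R-successor.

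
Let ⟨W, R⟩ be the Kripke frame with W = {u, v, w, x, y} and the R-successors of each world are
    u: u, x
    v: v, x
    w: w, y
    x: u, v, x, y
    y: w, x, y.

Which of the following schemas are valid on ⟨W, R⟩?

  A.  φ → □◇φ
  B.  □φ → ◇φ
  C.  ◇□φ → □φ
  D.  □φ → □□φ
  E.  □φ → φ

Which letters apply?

A, B, E

R is reflexive: each world relates to itself.
R is symmetric: every R-edge is matched by its reverse.
R is not transitive: u R x and x R v but not u R v.
R is not euclidean: x R u and x R v but not u R v.
R is serial: every world has an R-successor.
(A) axiom B: valid iff R is symmetric. R is symmetric — valid.
(B) □φ → ◇φ is axiom D; it is valid on a frame exactly when R is serial. R is serial, so valid.
(C) ◇□φ → □φ (the dual of axiom 5) characterises the euclidean frames. R is not euclidean — not valid.
(D) □φ → □□φ (axiom 4) characterises the transitive frames. R is not transitive — not valid.
(E) □φ → φ (axiom T) characterises the reflexive frames. R is reflexive — valid.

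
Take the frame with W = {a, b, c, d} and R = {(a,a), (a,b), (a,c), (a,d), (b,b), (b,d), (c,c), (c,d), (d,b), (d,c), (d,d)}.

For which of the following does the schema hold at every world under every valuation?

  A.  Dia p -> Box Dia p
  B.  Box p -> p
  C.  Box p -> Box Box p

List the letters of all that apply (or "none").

R is reflexive: each world relates to itself.
R is not transitive: b R d and d R c but not b R c.
R is not euclidean: a R b and a R a but not b R a.
(A) Dia p -> Box Dia p is axiom 5; it is valid on a frame exactly when R is euclidean. R is not euclidean, so not valid.
(B) Box p -> p is axiom T, which corresponds to reflexivity. R is reflexive — valid.
(C) Box p -> Box Box p (axiom 4) characterises the transitive frames. R is not transitive — not valid.

B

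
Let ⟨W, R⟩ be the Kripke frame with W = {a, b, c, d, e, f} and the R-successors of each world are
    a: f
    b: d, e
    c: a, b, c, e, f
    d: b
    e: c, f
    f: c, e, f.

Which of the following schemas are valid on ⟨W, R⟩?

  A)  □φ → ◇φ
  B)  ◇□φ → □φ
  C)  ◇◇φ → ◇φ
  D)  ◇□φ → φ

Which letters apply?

A

R is not symmetric: a R f but not f R a.
R is not transitive: a R f and f R c but not a R c.
R is not euclidean: b R d and b R e but not d R e.
R is serial: every world has an R-successor.
(A) □φ → ◇φ is axiom D; it is valid on a frame exactly when R is serial. R is serial, so valid.
(B) ◇□φ → □φ is the dual of axiom 5, which corresponds to the euclidean property. R is not euclidean — not valid.
(C) the dual of axiom 4: valid iff R is transitive. R is not transitive — not valid.
(D) ◇□φ → φ (the dual of axiom B) characterises the symmetric frames. R is not symmetric — not valid.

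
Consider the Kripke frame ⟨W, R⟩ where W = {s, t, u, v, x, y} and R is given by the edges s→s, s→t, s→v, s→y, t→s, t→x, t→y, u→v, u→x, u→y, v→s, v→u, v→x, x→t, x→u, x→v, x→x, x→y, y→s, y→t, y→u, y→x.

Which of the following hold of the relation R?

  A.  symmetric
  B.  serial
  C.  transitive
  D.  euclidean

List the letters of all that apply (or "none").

(A) symmetric: every R-edge is matched by its reverse.
(B) serial: every world has an R-successor.
(C) not transitive: s R t and t R x but not s R x.
(D) not euclidean: s R t and s R v but not t R v.

A, B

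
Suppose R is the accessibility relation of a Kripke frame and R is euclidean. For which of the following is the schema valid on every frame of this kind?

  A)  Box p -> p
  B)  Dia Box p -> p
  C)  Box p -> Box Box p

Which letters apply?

(A) Box p -> p is axiom T, which corresponds to reflexivity. Such an R need not be reflexive — not valid.
(B) Dia Box p -> p (the dual of axiom B) characterises the symmetric frames. Such an R need not be symmetric — not valid.
(C) Box p -> Box Box p is axiom 4, which corresponds to transitivity. Such an R need not be transitive — not valid.

none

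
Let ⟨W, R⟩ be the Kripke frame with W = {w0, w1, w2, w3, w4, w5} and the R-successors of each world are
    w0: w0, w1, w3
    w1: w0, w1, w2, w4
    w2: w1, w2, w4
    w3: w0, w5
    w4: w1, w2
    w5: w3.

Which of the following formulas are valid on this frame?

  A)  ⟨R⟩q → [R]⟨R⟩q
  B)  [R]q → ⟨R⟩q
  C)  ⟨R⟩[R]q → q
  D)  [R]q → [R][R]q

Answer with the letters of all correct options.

B, C

R is symmetric: every R-edge is matched by its reverse.
R is not transitive: w0 R w1 and w1 R w2 but not w0 R w2.
R is not euclidean: w0 R w1 and w0 R w3 but not w1 R w3.
R is serial: every world has an R-successor.
(A) ⟨R⟩q → [R]⟨R⟩q is axiom 5; it is valid on a frame exactly when R is euclidean. R is not euclidean, so not valid.
(B) [R]q → ⟨R⟩q is axiom D, which corresponds to seriality. R is serial — valid.
(C) ⟨R⟩[R]q → q is the dual of axiom B; it is valid on a frame exactly when R is symmetric. R is symmetric, so valid.
(D) axiom 4: valid iff R is transitive. R is not transitive — not valid.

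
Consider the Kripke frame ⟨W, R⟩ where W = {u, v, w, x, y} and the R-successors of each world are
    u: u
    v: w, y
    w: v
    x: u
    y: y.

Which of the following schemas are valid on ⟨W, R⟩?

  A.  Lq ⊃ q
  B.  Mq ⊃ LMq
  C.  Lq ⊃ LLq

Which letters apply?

none

R is not reflexive: not v R v.
R is not transitive: v R w and w R v but not v R v.
R is not euclidean: v R w and v R y but not w R y.
(A) Lq ⊃ q is axiom T; it is valid on a frame exactly when R is reflexive. R is not reflexive, so not valid.
(B) Mq ⊃ LMq is axiom 5; it is valid on a frame exactly when R is euclidean. R is not euclidean, so not valid.
(C) Lq ⊃ LLq is axiom 4; it is valid on a frame exactly when R is transitive. R is not transitive, so not valid.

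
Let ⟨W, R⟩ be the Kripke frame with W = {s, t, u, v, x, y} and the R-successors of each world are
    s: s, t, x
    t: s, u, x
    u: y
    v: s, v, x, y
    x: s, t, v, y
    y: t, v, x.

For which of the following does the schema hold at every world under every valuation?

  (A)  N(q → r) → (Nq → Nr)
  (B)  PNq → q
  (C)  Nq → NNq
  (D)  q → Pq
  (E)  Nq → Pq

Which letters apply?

R is not reflexive: not t R t.
R is not symmetric: t R u but not u R t.
R is not transitive: s R t and t R u but not s R u.
R is serial: every world has an R-successor.
(A) N(q → r) → (Nq → Nr) is the K axiom; it holds on all frames — valid.
(B) PNq → q is the dual of axiom B, which corresponds to symmetry. R is not symmetric — not valid.
(C) Nq → NNq is axiom 4; it is valid on a frame exactly when R is transitive. R is not transitive, so not valid.
(D) q → Pq is the dual of axiom T; it is valid on a frame exactly when R is reflexive. R is not reflexive, so not valid.
(E) Nq → Pq (axiom D) characterises the serial frames. R is serial — valid.

A, E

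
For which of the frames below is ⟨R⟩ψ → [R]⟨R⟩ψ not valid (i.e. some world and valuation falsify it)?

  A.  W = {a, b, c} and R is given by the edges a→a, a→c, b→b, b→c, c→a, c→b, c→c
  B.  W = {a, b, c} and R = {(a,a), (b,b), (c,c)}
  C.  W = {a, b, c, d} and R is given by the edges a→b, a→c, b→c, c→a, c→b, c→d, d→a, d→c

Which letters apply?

The schema ⟨R⟩ψ → [R]⟨R⟩ψ is axiom 5; it is valid on a frame iff R is euclidean.
(A) R is not euclidean (c R a and c R b but not a R b), so the schema fails here.
(B) R is euclidean (any two R-successors of the same world are R-related), so the schema is valid here.
(C) R is not euclidean (c R a and c R d but not a R d), so the schema fails here.

A, C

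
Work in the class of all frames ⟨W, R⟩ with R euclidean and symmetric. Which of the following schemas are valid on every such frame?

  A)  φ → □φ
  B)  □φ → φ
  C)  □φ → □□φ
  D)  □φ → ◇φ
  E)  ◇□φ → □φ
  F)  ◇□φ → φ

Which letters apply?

C, E, F

A symmetric euclidean relation is transitive (uRv and vRw give vRu by symmetry, then uRw by the euclidean condition, applied at v).
(A) φ → □φ is valid only on frames where every R-edge is a self-loop. Such an R need not be a subset of the identity — not valid.
(B) □φ → φ (axiom T) characterises the reflexive frames. Such an R need not be reflexive — not valid.
(C) axiom 4: valid iff R is transitive. Every such R is transitive — valid.
(D) axiom D: valid iff R is serial. Such an R need not be serial — not valid.
(E) the dual of axiom 5: valid iff R is euclidean. Every such R is euclidean — valid.
(F) ◇□φ → φ is the dual of axiom B, which corresponds to symmetry. Every such R is symmetric — valid.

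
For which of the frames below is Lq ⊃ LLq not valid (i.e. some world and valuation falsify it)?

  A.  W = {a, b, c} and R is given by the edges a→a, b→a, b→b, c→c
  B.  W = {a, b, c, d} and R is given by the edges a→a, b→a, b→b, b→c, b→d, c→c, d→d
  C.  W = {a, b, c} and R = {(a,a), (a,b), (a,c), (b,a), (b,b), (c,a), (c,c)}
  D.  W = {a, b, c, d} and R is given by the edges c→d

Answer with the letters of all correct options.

C

The schema Lq ⊃ LLq is axiom 4; it is valid on a frame iff R is transitive.
(A) R is transitive (R is closed under composition), so the schema is valid here.
(B) R is transitive (R is closed under composition), so the schema is valid here.
(C) R is not transitive (b R a and a R c but not b R c), so the schema fails here.
(D) R is transitive (R is closed under composition), so the schema is valid here.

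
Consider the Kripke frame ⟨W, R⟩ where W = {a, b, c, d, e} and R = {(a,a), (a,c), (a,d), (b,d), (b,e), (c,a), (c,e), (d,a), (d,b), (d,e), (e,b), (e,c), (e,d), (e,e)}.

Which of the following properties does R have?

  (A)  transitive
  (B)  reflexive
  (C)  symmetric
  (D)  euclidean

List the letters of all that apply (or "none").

C

(A) not transitive: a R c and c R e but not a R e.
(B) not reflexive: not b R b.
(C) symmetric: every R-edge is matched by its reverse.
(D) not euclidean: a R c and a R d but not c R d.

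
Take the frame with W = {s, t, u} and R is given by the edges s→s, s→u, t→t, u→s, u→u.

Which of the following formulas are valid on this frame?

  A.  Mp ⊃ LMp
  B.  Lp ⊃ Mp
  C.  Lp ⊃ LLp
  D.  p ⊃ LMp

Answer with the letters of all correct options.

R is symmetric: every R-edge is matched by its reverse.
R is transitive: R is closed under composition.
R is euclidean: any two R-successors of the same world are R-related.
R is serial: every world has an R-successor.
(A) Mp ⊃ LMp (axiom 5) characterises the euclidean frames. R is euclidean — valid.
(B) Lp ⊃ Mp is axiom D; it is valid on a frame exactly when R is serial. R is serial, so valid.
(C) axiom 4: valid iff R is transitive. R is transitive — valid.
(D) axiom B: valid iff R is symmetric. R is symmetric — valid.

A, B, C, D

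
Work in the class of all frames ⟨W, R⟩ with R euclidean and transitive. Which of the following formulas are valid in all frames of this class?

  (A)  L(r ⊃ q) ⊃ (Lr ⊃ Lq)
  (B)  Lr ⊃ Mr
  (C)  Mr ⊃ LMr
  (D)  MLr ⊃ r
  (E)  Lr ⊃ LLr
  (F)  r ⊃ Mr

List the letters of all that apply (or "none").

A, C, E

(A) this is just K, valid on every normal frame.
(B) axiom D: valid iff R is serial. Such an R need not be serial — not valid.
(C) Mr ⊃ LMr (axiom 5) characterises the euclidean frames. Every such R is euclidean — valid.
(D) MLr ⊃ r (the dual of axiom B) characterises the symmetric frames. Such an R need not be symmetric — not valid.
(E) Lr ⊃ LLr is axiom 4, which corresponds to transitivity. Every such R is transitive — valid.
(F) r ⊃ Mr is the dual of axiom T, which corresponds to reflexivity. Such an R need not be reflexive — not valid.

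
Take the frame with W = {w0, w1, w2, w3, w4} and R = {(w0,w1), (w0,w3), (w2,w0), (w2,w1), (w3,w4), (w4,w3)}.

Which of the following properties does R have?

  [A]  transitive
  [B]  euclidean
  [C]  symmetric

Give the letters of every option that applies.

none

(A) not transitive: w0 R w3 and w3 R w4 but not w0 R w4.
(B) not euclidean: w0 R w1 and w0 R w3 but not w1 R w3.
(C) not symmetric: w0 R w1 but not w1 R w0.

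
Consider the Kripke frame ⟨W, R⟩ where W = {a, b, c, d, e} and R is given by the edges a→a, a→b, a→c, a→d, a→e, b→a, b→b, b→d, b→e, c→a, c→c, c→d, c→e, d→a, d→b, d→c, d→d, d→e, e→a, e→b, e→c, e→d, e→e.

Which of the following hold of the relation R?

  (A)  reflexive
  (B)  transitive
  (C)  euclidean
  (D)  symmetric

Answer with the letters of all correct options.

A, D

(A) reflexive: each world relates to itself.
(B) not transitive: b R a and a R c but not b R c.
(C) not euclidean: a R b and a R c but not b R c.
(D) symmetric: every R-edge is matched by its reverse.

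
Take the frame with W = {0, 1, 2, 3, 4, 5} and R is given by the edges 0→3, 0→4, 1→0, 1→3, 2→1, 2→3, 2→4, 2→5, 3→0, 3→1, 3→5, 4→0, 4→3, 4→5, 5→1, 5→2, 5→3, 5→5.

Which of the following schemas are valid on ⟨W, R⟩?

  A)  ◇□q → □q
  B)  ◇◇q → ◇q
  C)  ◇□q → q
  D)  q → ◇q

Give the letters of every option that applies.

none

R is not reflexive: not 0 R 0.
R is not symmetric: 1 R 0 but not 0 R 1.
R is not transitive: 0 R 3 and 3 R 0 but not 0 R 0.
R is not euclidean: 0 R 3 and 0 R 4 but not 3 R 4.
(A) ◇□q → □q (the dual of axiom 5) characterises the euclidean frames. R is not euclidean — not valid.
(B) ◇◇q → ◇q is the dual of axiom 4, which corresponds to transitivity. R is not transitive — not valid.
(C) ◇□q → q is the dual of axiom B, which corresponds to symmetry. R is not symmetric — not valid.
(D) q → ◇q is the dual of axiom T; it is valid on a frame exactly when R is reflexive. R is not reflexive, so not valid.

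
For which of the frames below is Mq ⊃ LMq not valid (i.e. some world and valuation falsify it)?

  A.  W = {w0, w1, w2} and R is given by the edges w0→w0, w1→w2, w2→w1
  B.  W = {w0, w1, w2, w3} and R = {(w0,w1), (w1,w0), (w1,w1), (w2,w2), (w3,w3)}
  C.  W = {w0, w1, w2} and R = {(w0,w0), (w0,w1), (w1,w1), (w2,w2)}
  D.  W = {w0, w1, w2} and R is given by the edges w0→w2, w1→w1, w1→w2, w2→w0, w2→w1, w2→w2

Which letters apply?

The schema Mq ⊃ LMq is axiom 5; it is valid on a frame iff R is euclidean.
(A) R is not euclidean (w1 R w2 and w1 R w2 but not w2 R w2), so the schema fails here.
(B) R is not euclidean (w1 R w0 and w1 R w0 but not w0 R w0), so the schema fails here.
(C) R is not euclidean (w0 R w1 and w0 R w0 but not w1 R w0), so the schema fails here.
(D) R is not euclidean (w2 R w0 and w2 R w1 but not w0 R w1), so the schema fails here.

A, B, C, D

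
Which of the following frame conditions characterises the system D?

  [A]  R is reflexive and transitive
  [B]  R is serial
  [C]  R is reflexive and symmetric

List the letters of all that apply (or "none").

(A) this class determines S4, not D.
(B) D is sound and complete for exactly this class.
(C) this class determines B (= KTB), not D.

B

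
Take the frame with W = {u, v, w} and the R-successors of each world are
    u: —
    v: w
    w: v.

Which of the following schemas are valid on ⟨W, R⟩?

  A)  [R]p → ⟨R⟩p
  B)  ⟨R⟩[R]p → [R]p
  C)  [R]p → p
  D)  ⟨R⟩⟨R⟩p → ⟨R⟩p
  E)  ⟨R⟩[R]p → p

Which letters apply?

E

R is not reflexive: not u R u.
R is symmetric: every R-edge is matched by its reverse.
R is not transitive: v R w and w R v but not v R v.
R is not euclidean: v R w and v R w but not w R w.
R is not serial: u has no R-successor.
(A) axiom D: valid iff R is serial. R is not serial — not valid.
(B) ⟨R⟩[R]p → [R]p is the dual of axiom 5, which corresponds to the euclidean property. R is not euclidean — not valid.
(C) [R]p → p is axiom T; it is valid on a frame exactly when R is reflexive. R is not reflexive, so not valid.
(D) ⟨R⟩⟨R⟩p → ⟨R⟩p is the dual of axiom 4, which corresponds to transitivity. R is not transitive — not valid.
(E) the dual of axiom B: valid iff R is symmetric. R is symmetric — valid.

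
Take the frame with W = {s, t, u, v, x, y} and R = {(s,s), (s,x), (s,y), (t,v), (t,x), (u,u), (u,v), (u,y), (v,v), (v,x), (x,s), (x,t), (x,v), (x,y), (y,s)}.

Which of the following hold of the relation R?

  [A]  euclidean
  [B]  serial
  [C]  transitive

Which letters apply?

(A) not euclidean: s R y and s R x but not y R x.
(B) serial: every world has an R-successor.
(C) not transitive: s R x and x R t but not s R t.

B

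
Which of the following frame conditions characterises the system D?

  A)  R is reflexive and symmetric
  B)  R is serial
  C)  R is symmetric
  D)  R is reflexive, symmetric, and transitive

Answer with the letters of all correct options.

B

(A) this class determines B (= KTB), not D.
(B) D is sound and complete for exactly this class.
(C) this class determines KB, not D.
(D) this class determines S5, not D.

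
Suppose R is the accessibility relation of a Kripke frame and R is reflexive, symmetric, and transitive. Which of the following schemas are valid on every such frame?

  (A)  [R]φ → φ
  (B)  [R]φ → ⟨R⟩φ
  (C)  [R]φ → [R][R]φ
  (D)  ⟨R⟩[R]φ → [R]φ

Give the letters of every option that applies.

A relation that is reflexive, symmetric, and transitive is also euclidean and serial.
(A) [R]φ → φ is axiom T; it is valid on a frame exactly when R is reflexive. Every such R is reflexive, so valid.
(B) axiom D: valid iff R is serial. Every such R is serial — valid.
(C) [R]φ → [R][R]φ (axiom 4) characterises the transitive frames. Every such R is transitive — valid.
(D) the dual of axiom 5: valid iff R is euclidean. Every such R is euclidean — valid.

A, B, C, D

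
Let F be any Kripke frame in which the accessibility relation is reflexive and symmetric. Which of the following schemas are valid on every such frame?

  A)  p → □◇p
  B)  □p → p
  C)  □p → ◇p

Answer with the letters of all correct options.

Reflexive relations are serial.
(A) p → □◇p is axiom B, which corresponds to symmetry. Every such R is symmetric — valid.
(B) □p → p is axiom T; it is valid on a frame exactly when R is reflexive. Every such R is reflexive, so valid.
(C) □p → ◇p is axiom D, which corresponds to seriality. Every such R is serial — valid.

A, B, C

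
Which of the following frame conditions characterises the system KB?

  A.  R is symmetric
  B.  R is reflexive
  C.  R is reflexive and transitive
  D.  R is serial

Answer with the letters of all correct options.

(A) KB is sound and complete for exactly this class.
(B) this class determines T (= KT), not KB.
(C) this class determines S4, not KB.
(D) this class determines D, not KB.

A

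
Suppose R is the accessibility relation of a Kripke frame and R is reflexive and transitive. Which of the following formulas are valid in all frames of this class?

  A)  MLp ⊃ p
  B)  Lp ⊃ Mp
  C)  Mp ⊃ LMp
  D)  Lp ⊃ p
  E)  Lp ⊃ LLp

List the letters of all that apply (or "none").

Reflexive relations are serial.
(A) MLp ⊃ p is the dual of axiom B; it is valid on a frame exactly when R is symmetric. Such an R need not be symmetric, so not valid.
(B) Lp ⊃ Mp is axiom D; it is valid on a frame exactly when R is serial. Every such R is serial, so valid.
(C) Mp ⊃ LMp is axiom 5, which corresponds to the euclidean property. Such an R need not be euclidean — not valid.
(D) Lp ⊃ p is axiom T, which corresponds to reflexivity. Every such R is reflexive — valid.
(E) Lp ⊃ LLp is axiom 4, which corresponds to transitivity. Every such R is transitive — valid.

B, D, E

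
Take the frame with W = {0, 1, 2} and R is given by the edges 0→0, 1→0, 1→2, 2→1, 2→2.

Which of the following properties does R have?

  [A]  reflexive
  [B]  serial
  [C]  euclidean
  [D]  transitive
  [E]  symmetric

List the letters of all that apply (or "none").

B

(A) not reflexive: not 1 R 1.
(B) serial: every world has an R-successor.
(C) not euclidean: 1 R 0 and 1 R 2 but not 0 R 2.
(D) not transitive: 1 R 2 and 2 R 1 but not 1 R 1.
(E) not symmetric: 1 R 0 but not 0 R 1.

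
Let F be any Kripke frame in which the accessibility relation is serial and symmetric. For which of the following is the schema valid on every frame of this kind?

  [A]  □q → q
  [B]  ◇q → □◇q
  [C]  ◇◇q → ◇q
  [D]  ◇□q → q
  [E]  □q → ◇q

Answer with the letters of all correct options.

(A) □q → q (axiom T) characterises the reflexive frames. Such an R need not be reflexive — not valid.
(B) ◇q → □◇q is axiom 5; it is valid on a frame exactly when R is euclidean. Such an R need not be euclidean, so not valid.
(C) ◇◇q → ◇q is the dual of axiom 4; it is valid on a frame exactly when R is transitive. Such an R need not be transitive, so not valid.
(D) ◇□q → q (the dual of axiom B) characterises the symmetric frames. Every such R is symmetric — valid.
(E) axiom D: valid iff R is serial. Every such R is serial — valid.

D, E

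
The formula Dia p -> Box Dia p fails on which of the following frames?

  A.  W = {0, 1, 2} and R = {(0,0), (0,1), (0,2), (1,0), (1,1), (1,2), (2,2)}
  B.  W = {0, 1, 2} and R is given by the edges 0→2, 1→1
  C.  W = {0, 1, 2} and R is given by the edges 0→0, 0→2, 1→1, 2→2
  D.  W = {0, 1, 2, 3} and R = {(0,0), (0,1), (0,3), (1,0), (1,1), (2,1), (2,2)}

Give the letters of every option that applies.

The schema Dia p -> Box Dia p is axiom 5; it is valid on a frame iff R is euclidean.
(A) R is not euclidean (0 R 2 and 0 R 0 but not 2 R 0), so the schema fails here.
(B) R is not euclidean (0 R 2 and 0 R 2 but not 2 R 2), so the schema fails here.
(C) R is not euclidean (0 R 2 and 0 R 0 but not 2 R 0), so the schema fails here.
(D) R is not euclidean (0 R 1 and 0 R 3 but not 1 R 3), so the schema fails here.

A, B, C, D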